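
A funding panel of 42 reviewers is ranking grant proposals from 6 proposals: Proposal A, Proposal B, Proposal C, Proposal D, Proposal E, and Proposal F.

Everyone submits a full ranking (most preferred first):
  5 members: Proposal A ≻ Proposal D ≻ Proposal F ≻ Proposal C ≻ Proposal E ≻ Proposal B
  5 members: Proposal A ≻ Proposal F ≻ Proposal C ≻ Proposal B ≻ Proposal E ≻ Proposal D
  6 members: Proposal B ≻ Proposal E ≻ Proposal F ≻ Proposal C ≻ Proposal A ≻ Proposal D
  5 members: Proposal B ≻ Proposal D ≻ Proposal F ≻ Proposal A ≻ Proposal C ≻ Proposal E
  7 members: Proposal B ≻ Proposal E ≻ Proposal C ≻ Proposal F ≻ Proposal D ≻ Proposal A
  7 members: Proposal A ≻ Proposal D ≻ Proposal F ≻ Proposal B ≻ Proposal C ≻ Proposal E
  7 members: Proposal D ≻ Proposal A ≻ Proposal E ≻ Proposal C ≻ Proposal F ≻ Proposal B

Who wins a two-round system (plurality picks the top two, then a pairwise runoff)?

Proposal A

Round 1 first-place votes: Proposal A 17, Proposal B 18, Proposal C 0, Proposal D 7, Proposal E 0, Proposal F 0. Proposal B and Proposal A advance.
Runoff: Proposal B is ranked above Proposal A on 18 ballots, Proposal A above Proposal B on 24.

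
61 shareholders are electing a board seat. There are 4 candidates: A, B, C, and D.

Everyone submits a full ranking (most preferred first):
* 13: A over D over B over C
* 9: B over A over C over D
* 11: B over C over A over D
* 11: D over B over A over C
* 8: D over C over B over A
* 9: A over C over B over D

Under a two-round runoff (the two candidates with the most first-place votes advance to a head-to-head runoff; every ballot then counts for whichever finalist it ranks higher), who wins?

B

Round 1 first-place votes: A 22, B 20, C 0, D 19. A and B advance.
Runoff: A is ranked above B on 22 ballots, B above A on 39.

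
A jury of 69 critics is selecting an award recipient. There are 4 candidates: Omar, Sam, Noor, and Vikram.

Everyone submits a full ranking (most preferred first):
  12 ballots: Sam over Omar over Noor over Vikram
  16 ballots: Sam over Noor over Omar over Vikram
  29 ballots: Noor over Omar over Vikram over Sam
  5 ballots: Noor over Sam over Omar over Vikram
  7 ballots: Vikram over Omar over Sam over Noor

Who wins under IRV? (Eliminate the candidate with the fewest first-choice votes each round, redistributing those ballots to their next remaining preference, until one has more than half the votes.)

Sam

Round 1: Omar 0, Sam 28, Noor 34, Vikram 7. Omar eliminated.
Round 2: Sam 28, Noor 34, Vikram 7. Vikram eliminated.
Round 3: Sam 35, Noor 34. Sam has a majority (≥35).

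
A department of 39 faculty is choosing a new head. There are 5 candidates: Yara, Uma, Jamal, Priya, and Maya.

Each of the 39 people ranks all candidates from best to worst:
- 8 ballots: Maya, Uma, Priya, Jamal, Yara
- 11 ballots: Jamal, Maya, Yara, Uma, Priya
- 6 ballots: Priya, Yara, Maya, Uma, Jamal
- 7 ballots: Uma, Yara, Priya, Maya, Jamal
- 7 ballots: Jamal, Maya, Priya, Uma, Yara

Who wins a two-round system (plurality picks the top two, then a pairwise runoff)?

Round 1 first-place votes: Yara 0, Uma 7, Jamal 18, Priya 6, Maya 8. Jamal and Maya advance.
Runoff: Jamal is ranked above Maya on 18 ballots, Maya above Jamal on 21.

Maya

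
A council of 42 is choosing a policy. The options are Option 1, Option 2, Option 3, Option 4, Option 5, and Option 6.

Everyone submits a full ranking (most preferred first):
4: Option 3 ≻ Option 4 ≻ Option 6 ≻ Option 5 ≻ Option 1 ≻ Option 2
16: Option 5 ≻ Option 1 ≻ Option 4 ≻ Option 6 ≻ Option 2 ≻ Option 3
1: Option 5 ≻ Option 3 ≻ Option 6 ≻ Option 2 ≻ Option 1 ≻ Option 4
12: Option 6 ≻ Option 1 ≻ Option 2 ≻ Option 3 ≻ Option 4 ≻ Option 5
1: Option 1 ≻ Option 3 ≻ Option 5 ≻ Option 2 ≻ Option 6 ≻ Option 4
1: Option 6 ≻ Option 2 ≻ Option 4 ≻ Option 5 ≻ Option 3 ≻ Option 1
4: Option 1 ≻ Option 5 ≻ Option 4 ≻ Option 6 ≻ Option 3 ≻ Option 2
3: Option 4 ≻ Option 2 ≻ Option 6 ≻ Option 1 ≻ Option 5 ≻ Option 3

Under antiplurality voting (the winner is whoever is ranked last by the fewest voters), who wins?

Last-place votes: Option 1 1, Option 2 8, Option 3 19, Option 4 2, Option 5 12, Option 6 0.

Option 6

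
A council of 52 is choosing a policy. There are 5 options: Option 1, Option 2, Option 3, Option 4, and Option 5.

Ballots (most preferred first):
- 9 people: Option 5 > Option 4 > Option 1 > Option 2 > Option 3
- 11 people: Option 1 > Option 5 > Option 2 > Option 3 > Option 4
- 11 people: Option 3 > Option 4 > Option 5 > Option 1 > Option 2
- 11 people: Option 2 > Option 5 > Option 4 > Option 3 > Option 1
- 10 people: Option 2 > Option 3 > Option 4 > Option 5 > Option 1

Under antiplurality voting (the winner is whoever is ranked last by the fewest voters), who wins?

Last-place votes: Option 1 21, Option 2 11, Option 3 9, Option 4 11, Option 5 0.

Option 5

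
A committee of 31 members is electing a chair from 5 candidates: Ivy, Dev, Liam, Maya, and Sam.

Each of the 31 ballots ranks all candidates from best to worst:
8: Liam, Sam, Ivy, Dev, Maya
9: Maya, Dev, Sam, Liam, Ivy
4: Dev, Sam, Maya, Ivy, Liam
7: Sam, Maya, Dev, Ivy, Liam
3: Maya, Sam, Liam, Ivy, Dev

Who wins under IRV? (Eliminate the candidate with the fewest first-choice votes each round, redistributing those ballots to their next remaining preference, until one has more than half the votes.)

Round 1: Ivy 0, Dev 4, Liam 8, Maya 12, Sam 7. Ivy eliminated.
Round 2: Dev 4, Liam 8, Maya 12, Sam 7. Dev eliminated.
Round 3: Liam 8, Maya 12, Sam 11. Liam eliminated.
Round 4: Maya 12, Sam 19. Sam has a majority (≥16).

Sam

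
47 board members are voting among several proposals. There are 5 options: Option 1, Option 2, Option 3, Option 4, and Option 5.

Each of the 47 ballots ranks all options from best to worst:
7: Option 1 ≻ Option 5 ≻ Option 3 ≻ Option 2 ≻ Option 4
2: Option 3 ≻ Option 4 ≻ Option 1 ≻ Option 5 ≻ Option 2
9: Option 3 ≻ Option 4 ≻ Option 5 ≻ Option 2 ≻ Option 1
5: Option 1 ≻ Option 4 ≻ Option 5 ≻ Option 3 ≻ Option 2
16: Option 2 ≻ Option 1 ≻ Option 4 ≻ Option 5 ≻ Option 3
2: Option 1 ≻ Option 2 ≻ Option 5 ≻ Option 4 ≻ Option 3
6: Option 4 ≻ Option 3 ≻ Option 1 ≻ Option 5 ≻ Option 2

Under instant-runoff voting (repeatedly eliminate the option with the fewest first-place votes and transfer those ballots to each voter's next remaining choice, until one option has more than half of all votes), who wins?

Round 1: Option 1 14, Option 2 16, Option 3 11, Option 4 6, Option 5 0. Option 5 eliminated.
Round 2: Option 1 14, Option 2 16, Option 3 11, Option 4 6. Option 4 eliminated.
Round 3: Option 1 14, Option 2 16, Option 3 17. Option 1 eliminated.
Round 4: Option 2 18, Option 3 29. Option 3 has a majority (≥24).

Option 3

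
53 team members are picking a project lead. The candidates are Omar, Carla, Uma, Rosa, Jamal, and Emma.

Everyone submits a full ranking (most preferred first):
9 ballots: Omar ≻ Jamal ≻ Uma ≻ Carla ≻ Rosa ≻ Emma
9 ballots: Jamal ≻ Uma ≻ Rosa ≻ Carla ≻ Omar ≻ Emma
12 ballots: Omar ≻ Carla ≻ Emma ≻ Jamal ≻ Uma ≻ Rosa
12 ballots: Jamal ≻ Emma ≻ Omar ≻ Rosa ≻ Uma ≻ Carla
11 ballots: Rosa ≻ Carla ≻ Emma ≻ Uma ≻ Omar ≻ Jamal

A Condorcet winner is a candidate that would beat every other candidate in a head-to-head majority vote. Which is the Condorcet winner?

Omar

Omar vs Carla: 33–20
Omar vs Uma: 33–20
Omar vs Rosa: 33–20
Omar vs Jamal: 32–21
Omar vs Emma: 30–23
Omar beats every other candidate.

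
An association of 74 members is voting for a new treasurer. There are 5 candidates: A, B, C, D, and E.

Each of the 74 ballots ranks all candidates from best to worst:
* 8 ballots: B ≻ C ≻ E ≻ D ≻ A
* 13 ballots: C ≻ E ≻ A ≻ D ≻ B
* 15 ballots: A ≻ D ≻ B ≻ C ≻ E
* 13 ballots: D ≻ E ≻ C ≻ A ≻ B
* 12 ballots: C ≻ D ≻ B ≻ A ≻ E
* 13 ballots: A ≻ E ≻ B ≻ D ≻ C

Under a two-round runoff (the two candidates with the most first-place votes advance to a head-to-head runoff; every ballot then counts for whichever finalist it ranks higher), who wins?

Round 1 first-place votes: A 28, B 8, C 25, D 13, E 0. A and C advance.
Runoff: A is ranked above C on 28 ballots, C above A on 46.

C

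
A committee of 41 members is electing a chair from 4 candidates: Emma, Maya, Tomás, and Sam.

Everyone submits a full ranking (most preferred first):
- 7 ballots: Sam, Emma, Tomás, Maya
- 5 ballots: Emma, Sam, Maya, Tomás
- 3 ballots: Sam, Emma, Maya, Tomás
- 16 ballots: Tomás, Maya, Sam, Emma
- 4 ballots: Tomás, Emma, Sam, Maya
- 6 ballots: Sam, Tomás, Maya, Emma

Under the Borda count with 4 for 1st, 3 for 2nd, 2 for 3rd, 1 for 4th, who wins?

Emma: 7×3 + 5×4 + 3×3 + 16×1 + 4×3 + 6×1 = 84
Maya: 7×1 + 5×2 + 3×2 + 16×3 + 4×1 + 6×2 = 87
Tomás: 7×2 + 5×1 + 3×1 + 16×4 + 4×4 + 6×3 = 120
Sam: 7×4 + 5×3 + 3×4 + 16×2 + 4×2 + 6×4 = 119

Tomás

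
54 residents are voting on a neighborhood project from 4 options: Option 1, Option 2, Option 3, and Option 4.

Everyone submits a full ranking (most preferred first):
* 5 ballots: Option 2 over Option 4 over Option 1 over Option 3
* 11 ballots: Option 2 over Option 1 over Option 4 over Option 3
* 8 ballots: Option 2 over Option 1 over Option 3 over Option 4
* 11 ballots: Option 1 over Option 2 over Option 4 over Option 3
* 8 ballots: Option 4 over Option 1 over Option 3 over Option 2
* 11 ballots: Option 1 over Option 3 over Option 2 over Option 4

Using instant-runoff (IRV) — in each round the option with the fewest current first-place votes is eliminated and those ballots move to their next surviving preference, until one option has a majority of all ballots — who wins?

Round 1: Option 1 22, Option 2 24, Option 3 0, Option 4 8. Option 3 eliminated.
Round 2: Option 1 22, Option 2 24, Option 4 8. Option 4 eliminated.
Round 3: Option 1 30, Option 2 24. Option 1 has a majority (≥28).

Option 1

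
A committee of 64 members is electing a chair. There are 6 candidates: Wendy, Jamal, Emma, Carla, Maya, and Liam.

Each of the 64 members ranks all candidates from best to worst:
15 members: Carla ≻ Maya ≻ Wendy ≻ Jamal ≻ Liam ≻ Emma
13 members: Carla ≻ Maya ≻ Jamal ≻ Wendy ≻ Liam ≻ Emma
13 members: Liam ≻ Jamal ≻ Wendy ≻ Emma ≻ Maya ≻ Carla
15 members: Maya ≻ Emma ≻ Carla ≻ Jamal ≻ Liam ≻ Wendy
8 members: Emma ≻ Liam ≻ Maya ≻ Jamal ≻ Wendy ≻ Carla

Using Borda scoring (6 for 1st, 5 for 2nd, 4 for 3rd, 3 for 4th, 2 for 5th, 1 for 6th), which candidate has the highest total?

Wendy: 15×4 + 13×3 + 13×4 + 15×1 + 8×2 = 182
Jamal: 15×3 + 13×4 + 13×5 + 15×3 + 8×3 = 231
Emma: 15×1 + 13×1 + 13×3 + 15×5 + 8×6 = 190
Carla: 15×6 + 13×6 + 13×1 + 15×4 + 8×1 = 249
Maya: 15×5 + 13×5 + 13×2 + 15×6 + 8×4 = 288
Liam: 15×2 + 13×2 + 13×6 + 15×2 + 8×5 = 204

Maya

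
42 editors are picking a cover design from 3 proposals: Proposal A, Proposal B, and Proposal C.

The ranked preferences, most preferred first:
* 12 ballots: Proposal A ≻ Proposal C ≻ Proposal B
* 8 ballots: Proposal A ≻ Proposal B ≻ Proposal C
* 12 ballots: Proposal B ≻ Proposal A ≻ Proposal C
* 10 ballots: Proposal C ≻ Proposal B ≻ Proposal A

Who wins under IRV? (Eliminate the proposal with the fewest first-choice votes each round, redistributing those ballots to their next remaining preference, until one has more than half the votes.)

Round 1: Proposal A 20, Proposal B 12, Proposal C 10. Proposal C eliminated.
Round 2: Proposal A 20, Proposal B 22. Proposal B has a majority (≥22).

Proposal B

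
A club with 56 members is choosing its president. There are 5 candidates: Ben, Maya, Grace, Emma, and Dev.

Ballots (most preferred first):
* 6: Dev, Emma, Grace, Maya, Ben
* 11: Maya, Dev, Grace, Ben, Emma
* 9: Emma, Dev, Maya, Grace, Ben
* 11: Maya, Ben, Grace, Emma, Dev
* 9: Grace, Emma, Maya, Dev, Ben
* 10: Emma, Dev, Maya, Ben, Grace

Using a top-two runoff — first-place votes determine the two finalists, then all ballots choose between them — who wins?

Emma

Round 1 first-place votes: Ben 0, Maya 22, Grace 9, Emma 19, Dev 6. Maya and Emma advance.
Runoff: Maya is ranked above Emma on 22 ballots, Emma above Maya on 34.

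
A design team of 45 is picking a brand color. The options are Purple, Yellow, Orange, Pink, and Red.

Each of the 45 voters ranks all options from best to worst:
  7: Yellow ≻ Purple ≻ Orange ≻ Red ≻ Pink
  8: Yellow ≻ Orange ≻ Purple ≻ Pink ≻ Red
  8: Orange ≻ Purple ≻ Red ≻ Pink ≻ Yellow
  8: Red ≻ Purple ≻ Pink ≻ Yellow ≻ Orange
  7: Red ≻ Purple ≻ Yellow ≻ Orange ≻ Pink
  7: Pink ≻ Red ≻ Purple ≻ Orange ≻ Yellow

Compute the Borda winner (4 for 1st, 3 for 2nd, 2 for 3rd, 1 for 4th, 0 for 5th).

Purple

Purple: 7×3 + 8×2 + 8×3 + 8×3 + 7×3 + 7×2 = 120
Yellow: 7×4 + 8×4 + 8×0 + 8×1 + 7×2 + 7×0 = 82
Orange: 7×2 + 8×3 + 8×4 + 8×0 + 7×1 + 7×1 = 84
Pink: 7×0 + 8×1 + 8×1 + 8×2 + 7×0 + 7×4 = 60
Red: 7×1 + 8×0 + 8×2 + 8×4 + 7×4 + 7×3 = 104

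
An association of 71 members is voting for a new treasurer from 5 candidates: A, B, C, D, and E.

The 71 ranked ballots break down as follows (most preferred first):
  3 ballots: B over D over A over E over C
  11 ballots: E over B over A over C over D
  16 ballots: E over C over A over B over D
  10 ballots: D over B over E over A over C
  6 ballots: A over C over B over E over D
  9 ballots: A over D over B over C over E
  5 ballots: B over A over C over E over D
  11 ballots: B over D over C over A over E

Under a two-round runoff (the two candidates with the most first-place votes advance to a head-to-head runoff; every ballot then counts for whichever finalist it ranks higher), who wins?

Round 1 first-place votes: A 15, B 19, C 0, D 10, E 27. E and B advance.
Runoff: E is ranked above B on 27 ballots, B above E on 44.

B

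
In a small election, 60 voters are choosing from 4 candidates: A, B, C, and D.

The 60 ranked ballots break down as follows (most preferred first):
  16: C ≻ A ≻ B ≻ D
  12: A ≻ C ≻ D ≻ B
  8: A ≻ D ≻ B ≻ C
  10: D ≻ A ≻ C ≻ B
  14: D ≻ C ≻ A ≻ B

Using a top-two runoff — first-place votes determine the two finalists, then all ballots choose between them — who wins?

A

Round 1 first-place votes: A 20, B 0, C 16, D 24. D and A advance.
Runoff: D is ranked above A on 24 ballots, A above D on 36.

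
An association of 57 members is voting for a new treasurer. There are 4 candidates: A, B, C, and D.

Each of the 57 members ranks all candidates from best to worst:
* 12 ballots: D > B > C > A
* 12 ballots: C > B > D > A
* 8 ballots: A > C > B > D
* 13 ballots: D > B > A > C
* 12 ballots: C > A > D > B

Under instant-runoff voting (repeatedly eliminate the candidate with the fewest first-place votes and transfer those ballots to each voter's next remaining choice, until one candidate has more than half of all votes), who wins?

Round 1: A 8, B 0, C 24, D 25. B eliminated.
Round 2: A 8, C 24, D 25. A eliminated.
Round 3: C 32, D 25. C has a majority (≥29).

C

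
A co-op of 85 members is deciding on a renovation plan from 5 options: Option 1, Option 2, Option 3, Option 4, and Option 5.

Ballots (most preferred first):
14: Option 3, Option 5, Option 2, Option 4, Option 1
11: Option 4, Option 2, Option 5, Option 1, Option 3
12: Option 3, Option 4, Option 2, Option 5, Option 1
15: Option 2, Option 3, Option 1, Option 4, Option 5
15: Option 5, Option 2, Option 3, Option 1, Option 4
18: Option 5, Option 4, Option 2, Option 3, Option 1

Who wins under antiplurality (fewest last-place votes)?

Option 2

Last-place votes: Option 1 44, Option 2 0, Option 3 11, Option 4 15, Option 5 15.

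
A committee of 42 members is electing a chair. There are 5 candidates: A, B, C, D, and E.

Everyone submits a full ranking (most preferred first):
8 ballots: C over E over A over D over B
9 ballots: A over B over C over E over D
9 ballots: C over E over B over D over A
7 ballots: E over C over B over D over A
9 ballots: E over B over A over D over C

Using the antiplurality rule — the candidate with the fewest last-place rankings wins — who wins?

Last-place votes: A 16, B 8, C 9, D 9, E 0.

E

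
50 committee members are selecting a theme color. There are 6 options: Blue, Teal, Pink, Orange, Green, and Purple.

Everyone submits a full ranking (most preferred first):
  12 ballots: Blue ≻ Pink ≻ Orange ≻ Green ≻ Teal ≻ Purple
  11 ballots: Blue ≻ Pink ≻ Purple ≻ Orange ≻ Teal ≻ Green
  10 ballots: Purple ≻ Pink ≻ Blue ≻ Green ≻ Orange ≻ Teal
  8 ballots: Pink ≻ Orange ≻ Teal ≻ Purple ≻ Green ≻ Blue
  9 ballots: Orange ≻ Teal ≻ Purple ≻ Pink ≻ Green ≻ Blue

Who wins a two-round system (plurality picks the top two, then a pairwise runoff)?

Round 1 first-place votes: Blue 23, Teal 0, Pink 8, Orange 9, Green 0, Purple 10. Blue and Purple advance.
Runoff: Blue is ranked above Purple on 23 ballots, Purple above Blue on 27.

Purple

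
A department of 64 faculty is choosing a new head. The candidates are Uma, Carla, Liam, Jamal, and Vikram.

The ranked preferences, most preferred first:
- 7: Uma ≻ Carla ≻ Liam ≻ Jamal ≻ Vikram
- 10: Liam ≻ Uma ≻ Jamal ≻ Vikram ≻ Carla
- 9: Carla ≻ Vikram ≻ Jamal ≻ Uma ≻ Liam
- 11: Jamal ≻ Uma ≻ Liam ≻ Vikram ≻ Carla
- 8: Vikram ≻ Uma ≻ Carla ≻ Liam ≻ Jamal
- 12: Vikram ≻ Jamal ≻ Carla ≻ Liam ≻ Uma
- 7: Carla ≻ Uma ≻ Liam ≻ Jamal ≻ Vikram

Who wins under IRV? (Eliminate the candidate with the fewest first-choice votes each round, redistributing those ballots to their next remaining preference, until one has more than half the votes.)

Round 1: Uma 7, Carla 16, Liam 10, Jamal 11, Vikram 20. Uma eliminated.
Round 2: Carla 23, Liam 10, Jamal 11, Vikram 20. Liam eliminated.
Round 3: Carla 23, Jamal 21, Vikram 20. Vikram eliminated.
Round 4: Carla 31, Jamal 33. Jamal has a majority (≥33).

Jamal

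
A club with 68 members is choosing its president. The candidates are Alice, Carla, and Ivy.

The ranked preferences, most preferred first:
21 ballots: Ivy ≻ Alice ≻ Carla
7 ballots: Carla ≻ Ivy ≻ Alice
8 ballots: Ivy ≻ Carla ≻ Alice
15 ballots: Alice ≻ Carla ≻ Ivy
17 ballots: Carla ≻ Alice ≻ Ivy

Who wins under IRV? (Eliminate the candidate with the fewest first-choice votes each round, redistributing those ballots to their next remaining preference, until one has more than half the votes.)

Round 1: Alice 15, Carla 24, Ivy 29. Alice eliminated.
Round 2: Carla 39, Ivy 29. Carla has a majority (≥35).

Carla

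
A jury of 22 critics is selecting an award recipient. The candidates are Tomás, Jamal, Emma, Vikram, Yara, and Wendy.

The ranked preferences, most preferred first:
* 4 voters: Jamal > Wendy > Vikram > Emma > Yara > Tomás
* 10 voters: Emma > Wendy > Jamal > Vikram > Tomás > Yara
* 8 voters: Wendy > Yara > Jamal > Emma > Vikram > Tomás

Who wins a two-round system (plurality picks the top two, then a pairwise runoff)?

Wendy

Round 1 first-place votes: Tomás 0, Jamal 4, Emma 10, Vikram 0, Yara 0, Wendy 8. Emma and Wendy advance.
Runoff: Emma is ranked above Wendy on 10 ballots, Wendy above Emma on 12.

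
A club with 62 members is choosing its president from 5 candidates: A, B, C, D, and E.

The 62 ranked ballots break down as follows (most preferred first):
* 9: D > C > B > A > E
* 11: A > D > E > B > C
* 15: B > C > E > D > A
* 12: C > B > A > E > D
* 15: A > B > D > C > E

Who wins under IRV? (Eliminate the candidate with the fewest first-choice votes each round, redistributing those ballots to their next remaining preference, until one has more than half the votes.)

Round 1: A 26, B 15, C 12, D 9, E 0. E eliminated.
Round 2: A 26, B 15, C 12, D 9. D eliminated.
Round 3: A 26, B 15, C 21. B eliminated.
Round 4: A 26, C 36. C has a majority (≥32).

C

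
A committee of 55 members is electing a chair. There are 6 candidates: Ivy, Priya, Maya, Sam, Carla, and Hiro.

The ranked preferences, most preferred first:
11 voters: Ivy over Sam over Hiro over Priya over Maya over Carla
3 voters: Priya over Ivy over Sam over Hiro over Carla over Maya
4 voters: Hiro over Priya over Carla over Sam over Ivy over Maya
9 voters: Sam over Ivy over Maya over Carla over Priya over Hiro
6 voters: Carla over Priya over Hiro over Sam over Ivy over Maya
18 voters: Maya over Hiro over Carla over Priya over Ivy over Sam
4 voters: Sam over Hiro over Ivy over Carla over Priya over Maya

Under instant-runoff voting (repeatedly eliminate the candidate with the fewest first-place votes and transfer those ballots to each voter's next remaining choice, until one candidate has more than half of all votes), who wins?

Sam

Round 1: Ivy 11, Priya 3, Maya 18, Sam 13, Carla 6, Hiro 4. Priya eliminated.
Round 2: Ivy 14, Maya 18, Sam 13, Carla 6, Hiro 4. Hiro eliminated.
Round 3: Ivy 14, Maya 18, Sam 13, Carla 10. Carla eliminated.
Round 4: Ivy 14, Maya 18, Sam 23. Ivy eliminated.
Round 5: Maya 18, Sam 37. Sam has a majority (≥28).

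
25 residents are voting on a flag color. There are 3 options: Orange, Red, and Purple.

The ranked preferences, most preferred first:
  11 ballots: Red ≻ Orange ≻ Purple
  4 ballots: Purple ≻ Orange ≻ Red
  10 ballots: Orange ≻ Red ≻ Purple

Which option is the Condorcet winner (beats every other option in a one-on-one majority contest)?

Orange vs Red: 14–11
Orange vs Purple: 21–4
Orange beats every other option.

Orange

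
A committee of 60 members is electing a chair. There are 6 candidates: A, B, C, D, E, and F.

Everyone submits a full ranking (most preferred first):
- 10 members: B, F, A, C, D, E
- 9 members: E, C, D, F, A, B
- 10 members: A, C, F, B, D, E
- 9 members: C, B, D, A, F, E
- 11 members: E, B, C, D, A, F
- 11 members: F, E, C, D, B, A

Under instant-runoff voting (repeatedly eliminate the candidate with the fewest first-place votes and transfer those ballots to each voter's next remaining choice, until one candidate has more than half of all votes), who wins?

F

Round 1: A 10, B 10, C 9, D 0, E 20, F 11. D eliminated.
Round 2: A 10, B 10, C 9, E 20, F 11. C eliminated.
Round 3: A 10, B 19, E 20, F 11. A eliminated.
Round 4: B 19, E 20, F 21. B eliminated.
Round 5: E 20, F 40. F has a majority (≥31).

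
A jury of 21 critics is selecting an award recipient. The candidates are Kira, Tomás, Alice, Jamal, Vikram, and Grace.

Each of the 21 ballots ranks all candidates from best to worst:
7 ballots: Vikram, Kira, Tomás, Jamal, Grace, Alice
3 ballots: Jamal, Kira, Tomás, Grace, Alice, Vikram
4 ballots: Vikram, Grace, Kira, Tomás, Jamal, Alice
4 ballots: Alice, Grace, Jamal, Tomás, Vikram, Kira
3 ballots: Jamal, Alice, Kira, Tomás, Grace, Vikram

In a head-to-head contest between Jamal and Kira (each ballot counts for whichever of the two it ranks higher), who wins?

Jamal is ranked above Kira on 10 ballots; Kira above Jamal on 11.

Kira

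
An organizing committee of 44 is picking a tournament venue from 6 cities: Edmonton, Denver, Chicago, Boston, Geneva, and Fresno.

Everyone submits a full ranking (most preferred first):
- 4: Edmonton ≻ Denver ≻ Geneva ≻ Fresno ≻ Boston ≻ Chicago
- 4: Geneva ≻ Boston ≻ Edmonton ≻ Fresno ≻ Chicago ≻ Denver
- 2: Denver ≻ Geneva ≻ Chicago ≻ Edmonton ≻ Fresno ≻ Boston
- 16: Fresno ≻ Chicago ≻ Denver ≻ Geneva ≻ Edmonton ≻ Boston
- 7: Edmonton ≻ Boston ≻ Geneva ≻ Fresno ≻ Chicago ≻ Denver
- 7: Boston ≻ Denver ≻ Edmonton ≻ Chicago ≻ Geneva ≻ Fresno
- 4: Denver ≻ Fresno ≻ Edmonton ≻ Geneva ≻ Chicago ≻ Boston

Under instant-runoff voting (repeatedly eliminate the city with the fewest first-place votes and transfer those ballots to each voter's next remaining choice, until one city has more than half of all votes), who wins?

Edmonton

Round 1: Edmonton 11, Denver 6, Chicago 0, Boston 7, Geneva 4, Fresno 16. Chicago eliminated.
Round 2: Edmonton 11, Denver 6, Boston 7, Geneva 4, Fresno 16. Geneva eliminated.
Round 3: Edmonton 11, Denver 6, Boston 11, Fresno 16. Denver eliminated.
Round 4: Edmonton 13, Boston 11, Fresno 20. Boston eliminated.
Round 5: Edmonton 24, Fresno 20. Edmonton has a majority (≥23).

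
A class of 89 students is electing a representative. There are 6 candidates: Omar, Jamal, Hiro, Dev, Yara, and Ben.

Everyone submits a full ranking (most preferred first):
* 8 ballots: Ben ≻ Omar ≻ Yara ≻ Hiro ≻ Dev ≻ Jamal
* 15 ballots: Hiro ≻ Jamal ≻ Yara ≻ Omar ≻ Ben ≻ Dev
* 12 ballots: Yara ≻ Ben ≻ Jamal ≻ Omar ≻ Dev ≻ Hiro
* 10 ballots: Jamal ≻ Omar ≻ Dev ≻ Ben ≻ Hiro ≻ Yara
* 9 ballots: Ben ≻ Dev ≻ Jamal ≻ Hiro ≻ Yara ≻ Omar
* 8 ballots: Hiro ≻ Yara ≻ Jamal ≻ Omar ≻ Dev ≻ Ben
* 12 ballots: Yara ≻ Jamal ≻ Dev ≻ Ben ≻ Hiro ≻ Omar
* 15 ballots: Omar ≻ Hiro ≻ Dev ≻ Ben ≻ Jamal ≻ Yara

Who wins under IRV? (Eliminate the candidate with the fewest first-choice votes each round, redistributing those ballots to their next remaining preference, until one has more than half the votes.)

Round 1: Omar 15, Jamal 10, Hiro 23, Dev 0, Yara 24, Ben 17. Dev eliminated.
Round 2: Omar 15, Jamal 10, Hiro 23, Yara 24, Ben 17. Jamal eliminated.
Round 3: Omar 25, Hiro 23, Yara 24, Ben 17. Ben eliminated.
Round 4: Omar 33, Hiro 32, Yara 24. Yara eliminated.
Round 5: Omar 45, Hiro 44. Omar has a majority (≥45).

Omar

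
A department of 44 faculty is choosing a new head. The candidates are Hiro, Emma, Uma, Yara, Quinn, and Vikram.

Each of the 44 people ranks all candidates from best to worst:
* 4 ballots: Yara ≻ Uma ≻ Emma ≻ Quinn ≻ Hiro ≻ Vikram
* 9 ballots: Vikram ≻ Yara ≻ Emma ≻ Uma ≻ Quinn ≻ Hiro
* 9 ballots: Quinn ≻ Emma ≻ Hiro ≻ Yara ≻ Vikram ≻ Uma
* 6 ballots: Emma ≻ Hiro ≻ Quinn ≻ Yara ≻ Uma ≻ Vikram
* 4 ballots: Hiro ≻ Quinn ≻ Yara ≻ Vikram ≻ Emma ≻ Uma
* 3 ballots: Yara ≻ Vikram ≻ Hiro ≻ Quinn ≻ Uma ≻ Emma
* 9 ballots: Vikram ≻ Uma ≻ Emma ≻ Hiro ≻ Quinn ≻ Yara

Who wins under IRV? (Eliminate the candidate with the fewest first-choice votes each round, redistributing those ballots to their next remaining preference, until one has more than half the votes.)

Round 1: Hiro 4, Emma 6, Uma 0, Yara 7, Quinn 9, Vikram 18. Uma eliminated.
Round 2: Hiro 4, Emma 6, Yara 7, Quinn 9, Vikram 18. Hiro eliminated.
Round 3: Emma 6, Yara 7, Quinn 13, Vikram 18. Emma eliminated.
Round 4: Yara 7, Quinn 19, Vikram 18. Yara eliminated.
Round 5: Quinn 23, Vikram 21. Quinn has a majority (≥23).

Quinn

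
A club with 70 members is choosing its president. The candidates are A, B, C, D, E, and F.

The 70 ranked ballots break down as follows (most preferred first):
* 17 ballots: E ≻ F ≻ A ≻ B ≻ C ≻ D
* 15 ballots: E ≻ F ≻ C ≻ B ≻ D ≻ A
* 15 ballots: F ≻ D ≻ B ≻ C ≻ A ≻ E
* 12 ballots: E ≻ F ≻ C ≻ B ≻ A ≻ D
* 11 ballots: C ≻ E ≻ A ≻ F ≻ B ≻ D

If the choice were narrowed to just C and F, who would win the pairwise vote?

C is ranked above F on 11 ballots; F above C on 59.

F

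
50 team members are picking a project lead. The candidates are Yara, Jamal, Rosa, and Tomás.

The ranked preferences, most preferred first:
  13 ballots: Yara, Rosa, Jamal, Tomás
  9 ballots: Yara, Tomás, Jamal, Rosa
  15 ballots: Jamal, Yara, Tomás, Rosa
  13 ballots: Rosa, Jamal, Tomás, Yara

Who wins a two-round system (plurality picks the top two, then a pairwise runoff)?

Round 1 first-place votes: Yara 22, Jamal 15, Rosa 13, Tomás 0. Yara and Jamal advance.
Runoff: Yara is ranked above Jamal on 22 ballots, Jamal above Yara on 28.

Jamal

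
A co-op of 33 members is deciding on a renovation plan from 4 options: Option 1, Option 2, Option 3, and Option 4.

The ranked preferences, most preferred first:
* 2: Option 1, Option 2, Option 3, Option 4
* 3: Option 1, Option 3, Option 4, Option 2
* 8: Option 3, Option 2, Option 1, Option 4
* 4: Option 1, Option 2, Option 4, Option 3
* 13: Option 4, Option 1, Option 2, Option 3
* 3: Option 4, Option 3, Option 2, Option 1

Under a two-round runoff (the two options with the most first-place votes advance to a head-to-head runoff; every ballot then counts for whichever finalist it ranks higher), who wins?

Option 1

Round 1 first-place votes: Option 1 9, Option 2 0, Option 3 8, Option 4 16. Option 4 and Option 1 advance.
Runoff: Option 4 is ranked above Option 1 on 16 ballots, Option 1 above Option 4 on 17.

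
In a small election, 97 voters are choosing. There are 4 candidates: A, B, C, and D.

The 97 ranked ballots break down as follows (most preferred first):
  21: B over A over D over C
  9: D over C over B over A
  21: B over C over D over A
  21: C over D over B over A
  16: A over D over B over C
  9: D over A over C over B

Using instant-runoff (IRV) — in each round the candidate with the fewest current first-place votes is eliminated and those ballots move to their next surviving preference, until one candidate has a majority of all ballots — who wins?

Round 1: A 16, B 42, C 21, D 18. A eliminated.
Round 2: B 42, C 21, D 34. C eliminated.
Round 3: B 42, D 55. D has a majority (≥49).

D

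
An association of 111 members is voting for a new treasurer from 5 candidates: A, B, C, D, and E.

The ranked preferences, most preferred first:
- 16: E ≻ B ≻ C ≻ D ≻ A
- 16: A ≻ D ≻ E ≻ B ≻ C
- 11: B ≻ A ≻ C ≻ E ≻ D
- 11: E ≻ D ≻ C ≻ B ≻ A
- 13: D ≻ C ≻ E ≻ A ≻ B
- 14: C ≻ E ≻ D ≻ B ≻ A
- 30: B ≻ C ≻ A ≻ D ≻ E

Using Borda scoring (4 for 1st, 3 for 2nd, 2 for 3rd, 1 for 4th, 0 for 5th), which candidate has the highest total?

C

A: 16×0 + 16×4 + 11×3 + 11×0 + 13×1 + 14×0 + 30×2 = 170
B: 16×3 + 16×1 + 11×4 + 11×1 + 13×0 + 14×1 + 30×4 = 253
C: 16×2 + 16×0 + 11×2 + 11×2 + 13×3 + 14×4 + 30×3 = 261
D: 16×1 + 16×3 + 11×0 + 11×3 + 13×4 + 14×2 + 30×1 = 207
E: 16×4 + 16×2 + 11×1 + 11×4 + 13×2 + 14×3 + 30×0 = 219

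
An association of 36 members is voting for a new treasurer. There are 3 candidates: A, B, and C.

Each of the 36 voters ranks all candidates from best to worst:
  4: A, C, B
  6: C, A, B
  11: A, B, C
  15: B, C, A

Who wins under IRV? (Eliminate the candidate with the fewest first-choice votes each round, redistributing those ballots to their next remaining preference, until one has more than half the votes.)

A

Round 1: A 15, B 15, C 6. C eliminated.
Round 2: A 21, B 15. A has a majority (≥19).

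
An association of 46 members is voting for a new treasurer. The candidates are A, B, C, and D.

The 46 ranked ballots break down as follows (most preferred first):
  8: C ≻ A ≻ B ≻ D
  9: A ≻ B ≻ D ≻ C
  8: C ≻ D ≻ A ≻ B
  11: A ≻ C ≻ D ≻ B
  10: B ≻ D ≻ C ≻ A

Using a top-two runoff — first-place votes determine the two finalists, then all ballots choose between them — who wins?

C

Round 1 first-place votes: A 20, B 10, C 16, D 0. A and C advance.
Runoff: A is ranked above C on 20 ballots, C above A on 26.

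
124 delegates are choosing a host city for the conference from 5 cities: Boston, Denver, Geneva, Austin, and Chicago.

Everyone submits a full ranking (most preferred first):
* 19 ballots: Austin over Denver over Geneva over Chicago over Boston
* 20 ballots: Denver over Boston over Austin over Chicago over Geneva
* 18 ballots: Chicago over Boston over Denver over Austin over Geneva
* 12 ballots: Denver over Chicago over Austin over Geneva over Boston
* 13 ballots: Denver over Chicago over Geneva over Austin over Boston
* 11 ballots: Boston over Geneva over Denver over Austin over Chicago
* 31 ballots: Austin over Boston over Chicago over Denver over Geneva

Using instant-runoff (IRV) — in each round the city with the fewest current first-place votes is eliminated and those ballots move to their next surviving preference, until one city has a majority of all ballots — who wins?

Round 1: Boston 11, Denver 45, Geneva 0, Austin 50, Chicago 18. Geneva eliminated.
Round 2: Boston 11, Denver 45, Austin 50, Chicago 18. Boston eliminated.
Round 3: Denver 56, Austin 50, Chicago 18. Chicago eliminated.
Round 4: Denver 74, Austin 50. Denver has a majority (≥63).

Denver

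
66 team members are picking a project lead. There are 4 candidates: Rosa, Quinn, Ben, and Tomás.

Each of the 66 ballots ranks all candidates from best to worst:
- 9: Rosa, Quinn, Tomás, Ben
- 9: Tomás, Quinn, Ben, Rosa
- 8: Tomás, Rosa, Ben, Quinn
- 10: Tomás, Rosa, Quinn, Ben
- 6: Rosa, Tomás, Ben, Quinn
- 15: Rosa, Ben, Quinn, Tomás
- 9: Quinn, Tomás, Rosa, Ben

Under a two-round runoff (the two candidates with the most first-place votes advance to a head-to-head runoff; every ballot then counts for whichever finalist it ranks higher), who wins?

Tomás

Round 1 first-place votes: Rosa 30, Quinn 9, Ben 0, Tomás 27. Rosa and Tomás advance.
Runoff: Rosa is ranked above Tomás on 30 ballots, Tomás above Rosa on 36.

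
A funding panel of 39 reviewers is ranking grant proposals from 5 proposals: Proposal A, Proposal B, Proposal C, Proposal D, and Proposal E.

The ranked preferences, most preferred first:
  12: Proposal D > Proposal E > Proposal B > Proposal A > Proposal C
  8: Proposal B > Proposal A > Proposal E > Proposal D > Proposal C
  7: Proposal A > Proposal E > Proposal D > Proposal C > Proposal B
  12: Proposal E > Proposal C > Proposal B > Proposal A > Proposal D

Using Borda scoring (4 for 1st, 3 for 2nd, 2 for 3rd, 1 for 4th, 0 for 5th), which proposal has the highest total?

Proposal E

Proposal A: 12×1 + 8×3 + 7×4 + 12×1 = 76
Proposal B: 12×2 + 8×4 + 7×0 + 12×2 = 80
Proposal C: 12×0 + 8×0 + 7×1 + 12×3 = 43
Proposal D: 12×4 + 8×1 + 7×2 + 12×0 = 70
Proposal E: 12×3 + 8×2 + 7×3 + 12×4 = 121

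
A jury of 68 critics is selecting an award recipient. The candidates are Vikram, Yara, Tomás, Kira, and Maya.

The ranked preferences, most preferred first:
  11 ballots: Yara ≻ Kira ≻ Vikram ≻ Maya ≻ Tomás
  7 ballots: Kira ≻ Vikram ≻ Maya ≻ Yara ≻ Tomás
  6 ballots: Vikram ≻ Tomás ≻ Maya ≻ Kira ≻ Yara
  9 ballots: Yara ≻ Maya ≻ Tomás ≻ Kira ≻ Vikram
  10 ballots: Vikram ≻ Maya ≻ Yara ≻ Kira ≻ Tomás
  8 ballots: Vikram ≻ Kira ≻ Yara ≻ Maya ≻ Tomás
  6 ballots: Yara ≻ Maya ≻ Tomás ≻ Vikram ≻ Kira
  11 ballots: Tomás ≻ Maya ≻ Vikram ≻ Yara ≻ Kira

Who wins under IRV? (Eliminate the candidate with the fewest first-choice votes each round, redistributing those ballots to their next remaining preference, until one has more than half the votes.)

Round 1: Vikram 24, Yara 26, Tomás 11, Kira 7, Maya 0. Maya eliminated.
Round 2: Vikram 24, Yara 26, Tomás 11, Kira 7. Kira eliminated.
Round 3: Vikram 31, Yara 26, Tomás 11. Tomás eliminated.
Round 4: Vikram 42, Yara 26. Vikram has a majority (≥35).

Vikram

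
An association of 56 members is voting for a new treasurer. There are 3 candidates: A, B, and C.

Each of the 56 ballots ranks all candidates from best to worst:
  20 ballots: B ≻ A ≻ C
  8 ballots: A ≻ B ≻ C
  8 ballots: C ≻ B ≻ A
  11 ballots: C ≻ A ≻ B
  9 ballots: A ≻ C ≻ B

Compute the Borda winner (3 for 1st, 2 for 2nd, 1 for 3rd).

A

A: 20×2 + 8×3 + 8×1 + 11×2 + 9×3 = 121
B: 20×3 + 8×2 + 8×2 + 11×1 + 9×1 = 112
C: 20×1 + 8×1 + 8×3 + 11×3 + 9×2 = 103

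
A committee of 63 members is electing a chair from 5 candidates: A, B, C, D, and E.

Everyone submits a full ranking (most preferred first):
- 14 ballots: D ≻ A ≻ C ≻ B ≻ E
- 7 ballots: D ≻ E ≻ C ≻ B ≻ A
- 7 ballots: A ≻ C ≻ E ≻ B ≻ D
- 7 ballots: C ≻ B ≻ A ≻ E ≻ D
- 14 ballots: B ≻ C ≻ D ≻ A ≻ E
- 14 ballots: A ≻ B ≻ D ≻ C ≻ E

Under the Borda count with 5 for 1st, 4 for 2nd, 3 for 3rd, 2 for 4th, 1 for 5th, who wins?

A: 14×4 + 7×1 + 7×5 + 7×3 + 14×2 + 14×5 = 217
B: 14×2 + 7×2 + 7×2 + 7×4 + 14×5 + 14×4 = 210
C: 14×3 + 7×3 + 7×4 + 7×5 + 14×4 + 14×2 = 210
D: 14×5 + 7×5 + 7×1 + 7×1 + 14×3 + 14×3 = 203
E: 14×1 + 7×4 + 7×3 + 7×2 + 14×1 + 14×1 = 105

A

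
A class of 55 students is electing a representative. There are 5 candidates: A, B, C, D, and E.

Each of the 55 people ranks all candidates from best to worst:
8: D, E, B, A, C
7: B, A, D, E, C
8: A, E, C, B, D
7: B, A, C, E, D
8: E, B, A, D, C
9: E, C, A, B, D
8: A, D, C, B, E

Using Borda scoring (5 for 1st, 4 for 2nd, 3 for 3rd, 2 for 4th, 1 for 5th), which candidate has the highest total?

A: 8×2 + 7×4 + 8×5 + 7×4 + 8×3 + 9×3 + 8×5 = 203
B: 8×3 + 7×5 + 8×2 + 7×5 + 8×4 + 9×2 + 8×2 = 176
C: 8×1 + 7×1 + 8×3 + 7×3 + 8×1 + 9×4 + 8×3 = 128
D: 8×5 + 7×3 + 8×1 + 7×1 + 8×2 + 9×1 + 8×4 = 133
E: 8×4 + 7×2 + 8×4 + 7×2 + 8×5 + 9×5 + 8×1 = 185

A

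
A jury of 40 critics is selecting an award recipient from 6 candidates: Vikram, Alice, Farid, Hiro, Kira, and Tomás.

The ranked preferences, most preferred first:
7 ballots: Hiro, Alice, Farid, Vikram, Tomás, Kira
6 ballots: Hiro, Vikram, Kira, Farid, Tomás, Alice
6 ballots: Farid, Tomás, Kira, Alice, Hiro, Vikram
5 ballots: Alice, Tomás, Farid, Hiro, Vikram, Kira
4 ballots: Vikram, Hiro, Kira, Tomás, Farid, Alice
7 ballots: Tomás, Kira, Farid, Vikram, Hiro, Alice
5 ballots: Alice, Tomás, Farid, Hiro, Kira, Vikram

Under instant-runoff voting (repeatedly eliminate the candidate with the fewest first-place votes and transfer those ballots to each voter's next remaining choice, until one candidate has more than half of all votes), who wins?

Tomás

Round 1: Vikram 4, Alice 10, Farid 6, Hiro 13, Kira 0, Tomás 7. Kira eliminated.
Round 2: Vikram 4, Alice 10, Farid 6, Hiro 13, Tomás 7. Vikram eliminated.
Round 3: Alice 10, Farid 6, Hiro 17, Tomás 7. Farid eliminated.
Round 4: Alice 10, Hiro 17, Tomás 13. Alice eliminated.
Round 5: Hiro 17, Tomás 23. Tomás has a majority (≥21).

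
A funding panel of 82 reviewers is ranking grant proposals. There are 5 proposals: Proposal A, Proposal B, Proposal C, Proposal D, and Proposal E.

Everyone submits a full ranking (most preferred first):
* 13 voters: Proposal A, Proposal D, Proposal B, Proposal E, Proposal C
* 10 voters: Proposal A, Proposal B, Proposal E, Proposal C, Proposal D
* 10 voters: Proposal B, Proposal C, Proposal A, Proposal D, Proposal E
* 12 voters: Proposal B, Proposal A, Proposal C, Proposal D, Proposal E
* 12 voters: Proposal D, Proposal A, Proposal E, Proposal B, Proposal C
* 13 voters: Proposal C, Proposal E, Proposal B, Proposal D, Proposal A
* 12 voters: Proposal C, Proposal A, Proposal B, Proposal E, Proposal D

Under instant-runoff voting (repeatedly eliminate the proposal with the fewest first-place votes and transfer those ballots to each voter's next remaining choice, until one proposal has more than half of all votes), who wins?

Round 1: Proposal A 23, Proposal B 22, Proposal C 25, Proposal D 12, Proposal E 0. Proposal E eliminated.
Round 2: Proposal A 23, Proposal B 22, Proposal C 25, Proposal D 12. Proposal D eliminated.
Round 3: Proposal A 35, Proposal B 22, Proposal C 25. Proposal B eliminated.
Round 4: Proposal A 47, Proposal C 35. Proposal A has a majority (≥42).

Proposal A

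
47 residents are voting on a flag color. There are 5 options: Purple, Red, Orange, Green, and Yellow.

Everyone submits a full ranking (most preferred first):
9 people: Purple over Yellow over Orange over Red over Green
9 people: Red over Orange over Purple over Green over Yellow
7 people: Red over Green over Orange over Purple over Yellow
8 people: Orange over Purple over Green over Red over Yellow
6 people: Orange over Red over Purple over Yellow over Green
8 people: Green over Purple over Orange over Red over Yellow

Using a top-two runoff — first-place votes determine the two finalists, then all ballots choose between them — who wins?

Orange

Round 1 first-place votes: Purple 9, Red 16, Orange 14, Green 8, Yellow 0. Red and Orange advance.
Runoff: Red is ranked above Orange on 16 ballots, Orange above Red on 31.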